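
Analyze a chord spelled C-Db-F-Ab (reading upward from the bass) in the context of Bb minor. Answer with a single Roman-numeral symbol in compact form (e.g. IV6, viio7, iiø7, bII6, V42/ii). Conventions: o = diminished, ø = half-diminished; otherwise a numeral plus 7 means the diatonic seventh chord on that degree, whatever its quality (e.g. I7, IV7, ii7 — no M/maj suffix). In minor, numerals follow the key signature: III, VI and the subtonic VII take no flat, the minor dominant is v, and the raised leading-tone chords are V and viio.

III42

The pitches Db-F-Ab-C form a major seventh chord rooted on Db.
Db is scale degree 3 in Bb minor, and a major seventh chord on that degree is written III7.
With C in the bass the chord is in third inversion, so the figured bass is 42.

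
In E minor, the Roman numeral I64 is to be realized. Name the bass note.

B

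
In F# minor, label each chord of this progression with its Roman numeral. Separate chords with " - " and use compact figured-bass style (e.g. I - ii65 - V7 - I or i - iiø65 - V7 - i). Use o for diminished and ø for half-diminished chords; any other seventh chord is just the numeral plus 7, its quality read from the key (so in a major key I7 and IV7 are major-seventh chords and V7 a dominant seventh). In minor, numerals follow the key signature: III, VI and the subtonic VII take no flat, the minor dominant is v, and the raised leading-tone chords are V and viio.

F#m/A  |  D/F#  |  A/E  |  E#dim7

F#m/A: root F# is the tonic; minor triad there is i6.
D/F#: major triad on D = scale degree 6 → VI6.
A/E has root A, degree 3 in F# minor, so III64.
E#dim7 has root E#, degree 7 in F# minor, so viio7.

i6 - VI6 - III64 - viio7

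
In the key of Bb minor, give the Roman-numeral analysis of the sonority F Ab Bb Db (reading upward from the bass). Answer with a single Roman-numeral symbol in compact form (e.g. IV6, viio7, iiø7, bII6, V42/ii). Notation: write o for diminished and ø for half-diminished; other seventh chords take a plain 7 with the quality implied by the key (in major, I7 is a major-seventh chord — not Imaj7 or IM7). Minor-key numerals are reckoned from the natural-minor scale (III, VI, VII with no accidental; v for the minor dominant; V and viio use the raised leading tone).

i43

Stacked in thirds the chord is Bb-Db-F-Ab: a minor seventh chord on Bb.
In Bb minor, Bb is the tonic; the diatonic minor seventh chord there is i7.
With F in the bass the chord is in second inversion, so the figured bass is 43.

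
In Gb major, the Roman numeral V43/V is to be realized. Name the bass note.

Eb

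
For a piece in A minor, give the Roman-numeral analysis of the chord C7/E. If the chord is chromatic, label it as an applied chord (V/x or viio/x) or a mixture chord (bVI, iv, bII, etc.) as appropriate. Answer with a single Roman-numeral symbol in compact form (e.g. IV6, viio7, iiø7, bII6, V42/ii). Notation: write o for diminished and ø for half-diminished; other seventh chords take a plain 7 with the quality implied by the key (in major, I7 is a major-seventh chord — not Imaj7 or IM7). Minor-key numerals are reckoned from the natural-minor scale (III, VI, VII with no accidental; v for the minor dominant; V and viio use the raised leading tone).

V65/VI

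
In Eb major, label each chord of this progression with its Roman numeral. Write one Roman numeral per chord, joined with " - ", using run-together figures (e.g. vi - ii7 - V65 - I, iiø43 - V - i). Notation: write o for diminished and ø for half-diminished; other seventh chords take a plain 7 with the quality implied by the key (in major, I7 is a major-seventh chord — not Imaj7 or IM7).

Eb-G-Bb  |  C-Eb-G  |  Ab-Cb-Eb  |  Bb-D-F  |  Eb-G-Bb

Eb-G-Bb: major triad on Eb = scale degree 1 → I.
C-Eb-G: minor triad on C = scale degree 6 → vi.
Ab-Cb-Eb: Ab with this quality isn't in the key; it's iv, borrowed from the parallel minor.
Bb-D-F has root Bb, degree 5 in Eb major, so V.
Eb-G-Bb: major triad on Eb = scale degree 1 → I.

I - vi - iv - V - I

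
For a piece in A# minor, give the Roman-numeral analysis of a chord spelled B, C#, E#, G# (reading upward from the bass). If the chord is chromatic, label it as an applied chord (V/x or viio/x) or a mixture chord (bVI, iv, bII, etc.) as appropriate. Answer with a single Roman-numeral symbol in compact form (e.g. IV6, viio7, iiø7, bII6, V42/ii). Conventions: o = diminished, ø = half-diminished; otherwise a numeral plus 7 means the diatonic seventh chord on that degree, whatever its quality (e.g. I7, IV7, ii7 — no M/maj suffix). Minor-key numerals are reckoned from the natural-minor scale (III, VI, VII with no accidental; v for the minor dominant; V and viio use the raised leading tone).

V42/VI

Stacked in thirds the chord is C#-E#-G#-B: a dominant seventh chord on C#.
C# is not a diatonic chord root with this quality in A# minor, but it lies a perfect fifth above F# (VI), so the chord functions as an applied dominant of VI.
With B in the bass the chord is in third inversion, so the figured bass is 42.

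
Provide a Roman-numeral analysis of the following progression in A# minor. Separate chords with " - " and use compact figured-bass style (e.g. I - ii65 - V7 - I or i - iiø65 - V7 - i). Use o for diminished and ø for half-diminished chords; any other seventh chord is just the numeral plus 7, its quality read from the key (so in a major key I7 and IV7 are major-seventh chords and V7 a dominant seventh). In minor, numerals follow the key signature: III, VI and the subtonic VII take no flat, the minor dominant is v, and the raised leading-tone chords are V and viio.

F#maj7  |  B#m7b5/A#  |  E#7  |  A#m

F#maj7: root F# is the submediant; major seventh chord there is VI7.
B#m7b5/A# has root B#, degree 2 in A# minor, so iiø42.
E#7: dominant seventh chord on E# = scale degree 5 → V7.
A#m: root A# is the tonic; minor triad there is i.

VI7 - iiø42 - V7 - i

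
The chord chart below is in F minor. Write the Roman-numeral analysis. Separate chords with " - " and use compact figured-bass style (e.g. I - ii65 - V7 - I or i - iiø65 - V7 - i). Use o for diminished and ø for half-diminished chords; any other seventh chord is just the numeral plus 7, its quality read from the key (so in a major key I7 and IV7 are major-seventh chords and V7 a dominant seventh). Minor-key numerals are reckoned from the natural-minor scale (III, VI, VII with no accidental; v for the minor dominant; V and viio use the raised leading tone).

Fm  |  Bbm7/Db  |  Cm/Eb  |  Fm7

i - iv65 - v6 - i7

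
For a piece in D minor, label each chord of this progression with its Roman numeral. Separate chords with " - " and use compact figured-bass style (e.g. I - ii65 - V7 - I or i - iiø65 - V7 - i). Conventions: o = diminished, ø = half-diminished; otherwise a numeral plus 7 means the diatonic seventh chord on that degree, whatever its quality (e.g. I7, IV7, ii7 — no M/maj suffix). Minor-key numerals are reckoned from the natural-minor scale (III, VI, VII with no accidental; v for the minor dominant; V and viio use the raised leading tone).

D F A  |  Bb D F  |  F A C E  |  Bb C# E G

i - VI - III7 - viio42

D-F-A: root D is the tonic; minor triad there is i.
Bb-D-F: root Bb is the submediant; major triad there is VI.
F-A-C-E: root F is the mediant; major seventh chord there is III7.
Bb-C#-E-G has root C#, degree 7 in D minor, so viio42.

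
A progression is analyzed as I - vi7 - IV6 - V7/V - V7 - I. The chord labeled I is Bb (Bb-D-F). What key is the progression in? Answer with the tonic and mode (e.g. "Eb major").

The chord Bb is a major triad rooted on Bb; its label is I.
If Bb is scale degree 1 and the mode makes that degree carry a major triad, the tonic is Bb and the mode is major.

Bb major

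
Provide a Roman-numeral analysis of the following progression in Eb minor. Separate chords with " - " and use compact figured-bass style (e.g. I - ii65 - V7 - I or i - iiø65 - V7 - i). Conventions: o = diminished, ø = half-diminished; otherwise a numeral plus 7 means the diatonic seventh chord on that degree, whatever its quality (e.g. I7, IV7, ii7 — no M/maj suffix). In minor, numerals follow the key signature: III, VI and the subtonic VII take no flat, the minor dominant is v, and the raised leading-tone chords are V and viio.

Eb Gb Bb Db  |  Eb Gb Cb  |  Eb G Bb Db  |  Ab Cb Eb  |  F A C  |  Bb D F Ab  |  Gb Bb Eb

i7 - VI6 - V7/iv - iv - V/V - V7 - i6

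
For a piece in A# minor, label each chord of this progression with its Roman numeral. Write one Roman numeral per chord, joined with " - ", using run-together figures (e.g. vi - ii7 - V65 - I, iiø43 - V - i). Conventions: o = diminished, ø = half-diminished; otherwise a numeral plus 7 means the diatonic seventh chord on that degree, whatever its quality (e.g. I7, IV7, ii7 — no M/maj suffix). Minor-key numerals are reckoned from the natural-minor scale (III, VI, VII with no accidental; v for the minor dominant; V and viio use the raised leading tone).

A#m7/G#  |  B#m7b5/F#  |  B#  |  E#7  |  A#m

i42 - iiø43 - V/V - V7 - i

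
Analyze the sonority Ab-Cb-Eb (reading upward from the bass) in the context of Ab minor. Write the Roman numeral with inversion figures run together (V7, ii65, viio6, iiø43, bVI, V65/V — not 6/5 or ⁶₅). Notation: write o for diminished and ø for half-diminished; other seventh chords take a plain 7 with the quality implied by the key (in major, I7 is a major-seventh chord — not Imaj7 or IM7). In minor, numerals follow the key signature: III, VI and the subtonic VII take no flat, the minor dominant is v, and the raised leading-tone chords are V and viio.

Stacked in thirds the chord is Ab-Cb-Eb: a minor triad on Ab.
In Ab minor, Ab is the tonic; the diatonic minor triad there is i.

i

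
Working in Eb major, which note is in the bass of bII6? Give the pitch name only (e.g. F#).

bII in Eb major has root Fb; the chord is Fb-Ab-Cb.
The figure 6 means first inversion — the third is in the bass.

Ab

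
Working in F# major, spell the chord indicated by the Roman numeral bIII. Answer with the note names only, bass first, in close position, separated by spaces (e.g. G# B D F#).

A C# E

bIII is a major triad on the lowered third degree, borrowed from the parallel minor. In F# major that root is A.
So the chord is A-C#-E.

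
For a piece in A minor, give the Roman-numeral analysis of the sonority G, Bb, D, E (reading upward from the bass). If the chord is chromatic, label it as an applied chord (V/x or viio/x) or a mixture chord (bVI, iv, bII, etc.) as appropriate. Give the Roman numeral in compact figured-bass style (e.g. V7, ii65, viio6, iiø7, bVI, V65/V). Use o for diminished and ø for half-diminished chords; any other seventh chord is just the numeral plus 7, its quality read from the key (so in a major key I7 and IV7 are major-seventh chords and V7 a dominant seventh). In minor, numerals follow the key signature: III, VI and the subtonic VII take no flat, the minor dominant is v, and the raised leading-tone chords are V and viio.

viiø65/VI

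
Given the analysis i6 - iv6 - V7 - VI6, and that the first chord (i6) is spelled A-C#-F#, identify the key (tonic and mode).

The chord F#m/A is a minor triad rooted on F#; its label is i6.
If F# is scale degree 1 and the mode makes that degree carry a minor triad, the tonic is F# and the mode is minor.

F# minor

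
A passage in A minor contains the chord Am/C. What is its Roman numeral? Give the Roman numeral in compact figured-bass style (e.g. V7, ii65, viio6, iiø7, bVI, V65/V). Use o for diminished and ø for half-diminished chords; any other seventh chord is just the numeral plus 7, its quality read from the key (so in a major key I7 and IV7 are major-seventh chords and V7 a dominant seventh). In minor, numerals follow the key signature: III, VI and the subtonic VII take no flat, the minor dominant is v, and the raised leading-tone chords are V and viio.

i6

The pitches A-C-E form a minor triad rooted on A.
A is scale degree 1 in A minor, and a minor triad on that degree is written i.
With C in the bass the chord is in first inversion, so the figured bass is 6.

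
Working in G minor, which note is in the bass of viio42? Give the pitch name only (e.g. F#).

Eb

viio in G minor has root F#; the chord is F#-A-C-Eb.
The figure 42 means third inversion — the seventh is in the bass.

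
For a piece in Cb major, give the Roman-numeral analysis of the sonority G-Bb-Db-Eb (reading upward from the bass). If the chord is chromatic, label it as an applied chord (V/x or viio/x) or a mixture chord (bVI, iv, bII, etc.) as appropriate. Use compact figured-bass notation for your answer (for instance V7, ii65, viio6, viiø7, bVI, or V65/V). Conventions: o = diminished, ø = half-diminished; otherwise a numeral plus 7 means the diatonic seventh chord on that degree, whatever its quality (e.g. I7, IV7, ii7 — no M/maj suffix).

Stacked in thirds the chord is Eb-G-Bb-Db: a dominant seventh chord on Eb.
Eb is not a diatonic chord root with this quality in Cb major, but it lies a perfect fifth above Ab (vi), so the chord functions as an applied dominant of vi.
With G in the bass the chord is in first inversion, so the figured bass is 65.

V65/vi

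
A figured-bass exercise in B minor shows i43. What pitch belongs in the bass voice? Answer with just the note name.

F#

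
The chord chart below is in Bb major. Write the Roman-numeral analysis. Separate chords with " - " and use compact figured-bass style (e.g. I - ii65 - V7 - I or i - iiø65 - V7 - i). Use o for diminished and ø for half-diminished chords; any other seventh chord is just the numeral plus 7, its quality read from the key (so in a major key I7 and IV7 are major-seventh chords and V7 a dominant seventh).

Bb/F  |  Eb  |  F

Bb/F: major triad on Bb = scale degree 1 → I64.
Eb: major triad on Eb = scale degree 4 → IV.
F: major triad on F = scale degree 5 → V.

I64 - IV - V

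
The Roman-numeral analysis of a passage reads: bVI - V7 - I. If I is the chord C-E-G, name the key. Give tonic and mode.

C major

The anchor chord is a major triad on C, labeled I.
If C is scale degree 1 and the mode makes that degree carry a major triad, the tonic is C and the mode is major.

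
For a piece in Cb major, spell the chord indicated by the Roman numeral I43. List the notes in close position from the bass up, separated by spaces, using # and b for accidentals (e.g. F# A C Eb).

Gb Bb Cb Eb

In Cb major, scale degree 1 is Cb, and the diatonic chord built there is a major seventh chord.
That chord is spelled Cb-Eb-Gb-Bb.
With the 43 figure the chord is in second inversion; from the bass Gb upward in close position it reads Gb-Bb-Cb-Eb.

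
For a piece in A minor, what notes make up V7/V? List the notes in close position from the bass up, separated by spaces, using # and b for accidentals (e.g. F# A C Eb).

B D# F# A

The slash means an applied dominant: we want the dominant of V. In A minor, V is E major, and its dominant is built on B.
Building a dominant seventh chord on B gives B-D#-F#-A.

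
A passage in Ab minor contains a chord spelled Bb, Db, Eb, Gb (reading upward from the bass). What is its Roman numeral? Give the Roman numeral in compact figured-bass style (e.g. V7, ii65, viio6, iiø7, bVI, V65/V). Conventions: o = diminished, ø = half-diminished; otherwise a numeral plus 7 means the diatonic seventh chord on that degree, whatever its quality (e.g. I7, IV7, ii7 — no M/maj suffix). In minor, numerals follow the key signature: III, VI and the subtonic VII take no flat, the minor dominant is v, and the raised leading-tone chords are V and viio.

v43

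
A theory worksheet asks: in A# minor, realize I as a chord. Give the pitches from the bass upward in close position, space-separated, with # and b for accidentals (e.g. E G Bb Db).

A# C## E#

I is the major tonic (Picardy third), borrowed from the parallel major. In A# minor that root is A#.
So the chord is A#-C##-E#.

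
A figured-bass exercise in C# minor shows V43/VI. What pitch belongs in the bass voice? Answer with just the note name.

B

The applied chord V43/VI is rooted on E: E-G#-B-D.
The figure 43 means second inversion — the fifth is in the bass.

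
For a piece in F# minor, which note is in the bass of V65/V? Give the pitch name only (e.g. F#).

B#

The applied chord V65/V is rooted on G#: G#-B#-D#-F#.
The figure 65 means first inversion — the third is in the bass.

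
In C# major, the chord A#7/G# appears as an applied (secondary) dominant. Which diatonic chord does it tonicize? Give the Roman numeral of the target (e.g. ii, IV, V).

The chord is a dominant seventh chord on A#.
A dominant resolves down a perfect fifth: A# → D#. In C# major, D# is scale degree 2, i.e. ii.

ii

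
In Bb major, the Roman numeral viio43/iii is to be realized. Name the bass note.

G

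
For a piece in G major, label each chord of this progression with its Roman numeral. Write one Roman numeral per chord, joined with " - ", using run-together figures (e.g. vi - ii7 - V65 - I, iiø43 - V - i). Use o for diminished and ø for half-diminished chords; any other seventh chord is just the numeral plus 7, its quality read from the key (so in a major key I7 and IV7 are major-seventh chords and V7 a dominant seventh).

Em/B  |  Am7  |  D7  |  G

vi64 - ii7 - V7 - I

Em/B has root E, degree 6 in G major, so vi64.
Am7: root A is the supertonic; minor seventh chord there is ii7.
D7: root D is the dominant; dominant seventh chord there is V7.
G has root G, degree 1 in G major, so I.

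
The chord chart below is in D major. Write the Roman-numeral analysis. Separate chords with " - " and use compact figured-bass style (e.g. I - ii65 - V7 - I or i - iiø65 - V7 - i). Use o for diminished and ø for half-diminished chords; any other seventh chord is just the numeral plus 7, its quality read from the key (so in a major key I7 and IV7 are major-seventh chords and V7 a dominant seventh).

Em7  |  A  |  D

ii7 - V - I

Em7: root E is the supertonic; minor seventh chord there is ii7.
A has root A, degree 5 in D major, so V.
D: major triad on D = scale degree 1 → I.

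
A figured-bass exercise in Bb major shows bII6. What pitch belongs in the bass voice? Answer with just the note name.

bII in Bb major has root Cb; the chord is Cb-Eb-Gb.
The figure 6 means first inversion — the third is in the bass.

Eb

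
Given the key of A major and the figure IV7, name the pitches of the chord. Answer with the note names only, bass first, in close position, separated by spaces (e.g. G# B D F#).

D F# A C#

The numeral's case and figure indicate a major seventh chord. In A major its root, the subdominant, is D.
That chord is spelled D-F#-A-C#.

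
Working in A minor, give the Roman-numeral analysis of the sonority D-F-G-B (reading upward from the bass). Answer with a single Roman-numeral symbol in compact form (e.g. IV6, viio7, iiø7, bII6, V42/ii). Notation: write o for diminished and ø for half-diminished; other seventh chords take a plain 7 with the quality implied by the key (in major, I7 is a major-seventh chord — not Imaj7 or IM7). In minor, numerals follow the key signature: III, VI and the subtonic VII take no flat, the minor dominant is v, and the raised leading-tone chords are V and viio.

VII43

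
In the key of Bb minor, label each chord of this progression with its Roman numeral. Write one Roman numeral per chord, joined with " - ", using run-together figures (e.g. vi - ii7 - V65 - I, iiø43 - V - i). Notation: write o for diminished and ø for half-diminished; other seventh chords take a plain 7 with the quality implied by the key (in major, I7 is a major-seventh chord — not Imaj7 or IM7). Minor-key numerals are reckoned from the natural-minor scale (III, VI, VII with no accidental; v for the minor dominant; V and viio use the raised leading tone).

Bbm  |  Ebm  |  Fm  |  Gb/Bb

i - iv - v - VI6

Bbm: root Bb is the tonic; minor triad there is i.
Ebm: minor triad on Eb = scale degree 4 → iv.
Fm has root F, degree 5 in Bb minor, so v.
Gb/Bb: root Gb is the submediant; major triad there is VI6.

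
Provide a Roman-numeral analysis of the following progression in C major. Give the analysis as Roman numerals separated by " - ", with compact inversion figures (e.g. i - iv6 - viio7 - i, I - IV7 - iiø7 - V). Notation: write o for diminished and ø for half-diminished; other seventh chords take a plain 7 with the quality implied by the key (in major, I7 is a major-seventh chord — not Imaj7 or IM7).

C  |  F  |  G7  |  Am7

I - IV - V7 - vi7

C: root C is the tonic; major triad there is I.
F has root F, degree 4 in C major, so IV.
G7 has root G, degree 5 in C major, so V7.
Am7 has root A, degree 6 in C major, so vi7.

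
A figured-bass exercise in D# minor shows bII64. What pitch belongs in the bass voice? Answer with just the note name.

bII in D# minor has root E; the chord is E-G#-B.
The figure 64 means second inversion — the fifth is in the bass.

B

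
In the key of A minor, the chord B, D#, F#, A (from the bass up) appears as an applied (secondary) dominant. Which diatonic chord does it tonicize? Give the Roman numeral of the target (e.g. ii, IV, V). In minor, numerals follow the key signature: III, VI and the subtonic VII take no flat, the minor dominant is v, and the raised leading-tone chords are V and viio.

The chord is a dominant seventh chord on B.
A dominant resolves down a perfect fifth: B → E. In A minor, E is scale degree 5, i.e. V.

V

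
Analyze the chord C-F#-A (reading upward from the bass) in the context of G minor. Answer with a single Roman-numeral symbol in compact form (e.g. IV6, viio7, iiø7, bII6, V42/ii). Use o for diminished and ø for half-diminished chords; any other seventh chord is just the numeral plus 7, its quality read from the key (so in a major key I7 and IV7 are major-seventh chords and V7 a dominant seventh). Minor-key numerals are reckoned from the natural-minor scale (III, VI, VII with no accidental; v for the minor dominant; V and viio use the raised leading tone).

The pitches F#-A-C form a diminished triad rooted on F#.
F# is scale degree 7 in G minor, and a diminished triad on that degree is written viio.
With C in the bass the chord is in second inversion, so the figured bass is 64.

viio64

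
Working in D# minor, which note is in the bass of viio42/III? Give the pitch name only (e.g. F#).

D

The applied chord viio42/III is rooted on E#: E#-G#-B-D.
The figure 42 means third inversion — the seventh is in the bass.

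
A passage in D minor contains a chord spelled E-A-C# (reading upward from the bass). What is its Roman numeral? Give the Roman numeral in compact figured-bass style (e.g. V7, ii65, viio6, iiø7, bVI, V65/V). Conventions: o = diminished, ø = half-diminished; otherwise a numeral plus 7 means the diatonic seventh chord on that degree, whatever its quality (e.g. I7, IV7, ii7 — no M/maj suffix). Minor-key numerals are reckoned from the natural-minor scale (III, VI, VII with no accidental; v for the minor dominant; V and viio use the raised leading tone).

V64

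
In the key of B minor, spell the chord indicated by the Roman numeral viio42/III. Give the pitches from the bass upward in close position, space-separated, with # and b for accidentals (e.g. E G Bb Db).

Bb C# E G

viio42/III is a secondary leading-tone chord. The target III is D in B minor; the applied chord is rooted a semitone below, on C#.
Building a fully diminished seventh chord on C# gives C#-E-G-Bb.
With the 42 figure the chord is in third inversion; from the bass Bb upward in close position it reads Bb-C#-E-G.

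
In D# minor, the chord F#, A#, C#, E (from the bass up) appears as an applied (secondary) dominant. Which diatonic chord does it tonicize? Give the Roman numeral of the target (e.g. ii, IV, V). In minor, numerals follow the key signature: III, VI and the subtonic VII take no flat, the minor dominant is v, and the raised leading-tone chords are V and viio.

VI

The chord is a dominant seventh chord on F#.
A dominant resolves down a perfect fifth: F# → B. In D# minor, B is scale degree 6, i.e. VI.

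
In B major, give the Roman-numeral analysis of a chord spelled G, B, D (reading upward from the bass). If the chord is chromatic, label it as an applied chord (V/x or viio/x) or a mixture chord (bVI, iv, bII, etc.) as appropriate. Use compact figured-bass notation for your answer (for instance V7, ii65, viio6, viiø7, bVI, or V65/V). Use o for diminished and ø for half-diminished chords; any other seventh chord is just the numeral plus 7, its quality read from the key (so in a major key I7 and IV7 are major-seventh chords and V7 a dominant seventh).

bVI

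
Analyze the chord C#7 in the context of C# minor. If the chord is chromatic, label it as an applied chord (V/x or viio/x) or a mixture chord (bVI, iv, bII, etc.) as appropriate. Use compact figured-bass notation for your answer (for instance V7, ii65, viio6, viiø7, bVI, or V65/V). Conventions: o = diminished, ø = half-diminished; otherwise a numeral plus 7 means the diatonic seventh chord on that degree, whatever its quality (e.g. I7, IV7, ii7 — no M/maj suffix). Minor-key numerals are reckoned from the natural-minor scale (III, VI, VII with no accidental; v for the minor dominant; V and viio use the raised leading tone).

V7/iv

Stacked in thirds the chord is C#-E#-G#-B: a dominant seventh chord on C#.
C# is not a diatonic chord root with this quality in C# minor, but it lies a perfect fifth above F# (iv), so the chord functions as an applied dominant of iv.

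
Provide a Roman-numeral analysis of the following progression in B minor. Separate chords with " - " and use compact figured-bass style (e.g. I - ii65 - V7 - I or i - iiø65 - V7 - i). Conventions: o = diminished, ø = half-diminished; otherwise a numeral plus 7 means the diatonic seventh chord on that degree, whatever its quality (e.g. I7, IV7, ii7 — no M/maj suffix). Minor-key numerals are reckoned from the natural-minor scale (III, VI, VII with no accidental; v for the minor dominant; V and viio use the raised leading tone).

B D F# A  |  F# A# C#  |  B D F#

B-D-F#-A: root B is the tonic; minor seventh chord there is i7.
F#-A#-C#: major triad on F# = scale degree 5 → V.
B-D-F#: root B is the tonic; minor triad there is i.

i7 - V - i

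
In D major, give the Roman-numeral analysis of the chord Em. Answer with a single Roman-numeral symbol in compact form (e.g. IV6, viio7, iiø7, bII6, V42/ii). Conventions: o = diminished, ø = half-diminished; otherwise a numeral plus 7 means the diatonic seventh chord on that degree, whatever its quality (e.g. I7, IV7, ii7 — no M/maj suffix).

The pitches E-G-B form a minor triad rooted on E.
E is scale degree 2 in D major, and a minor triad on that degree is written ii.

ii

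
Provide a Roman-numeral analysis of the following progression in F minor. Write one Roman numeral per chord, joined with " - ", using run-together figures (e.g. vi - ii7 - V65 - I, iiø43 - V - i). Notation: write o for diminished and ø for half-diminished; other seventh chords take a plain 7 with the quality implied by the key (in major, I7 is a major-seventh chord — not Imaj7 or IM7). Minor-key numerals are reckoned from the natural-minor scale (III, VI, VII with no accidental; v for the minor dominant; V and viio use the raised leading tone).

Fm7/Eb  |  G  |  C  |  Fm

i42 - V/V - V - i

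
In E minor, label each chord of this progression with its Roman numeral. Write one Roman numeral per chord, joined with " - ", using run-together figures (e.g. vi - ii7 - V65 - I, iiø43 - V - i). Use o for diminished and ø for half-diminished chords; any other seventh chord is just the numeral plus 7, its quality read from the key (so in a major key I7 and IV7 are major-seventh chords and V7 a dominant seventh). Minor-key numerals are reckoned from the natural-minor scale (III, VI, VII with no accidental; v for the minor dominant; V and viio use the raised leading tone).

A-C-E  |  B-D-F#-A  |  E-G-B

A-C-E: minor triad on A = scale degree 4 → iv.
B-D-F#-A: minor seventh chord on B = scale degree 5 → v7.
E-G-B has root E, degree 1 in E minor, so i.

iv - v7 - i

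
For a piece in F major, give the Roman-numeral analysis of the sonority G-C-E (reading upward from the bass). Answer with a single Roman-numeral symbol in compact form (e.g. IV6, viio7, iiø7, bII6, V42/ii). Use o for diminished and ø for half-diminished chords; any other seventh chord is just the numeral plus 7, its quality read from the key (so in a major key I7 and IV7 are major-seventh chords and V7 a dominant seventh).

The pitches C-E-G form a major triad rooted on C.
In F major, C is the dominant; the diatonic major triad there is V.
With G in the bass the chord is in second inversion, so the figured bass is 64.

V64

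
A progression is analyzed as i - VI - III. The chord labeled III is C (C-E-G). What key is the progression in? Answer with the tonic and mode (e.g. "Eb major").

A minor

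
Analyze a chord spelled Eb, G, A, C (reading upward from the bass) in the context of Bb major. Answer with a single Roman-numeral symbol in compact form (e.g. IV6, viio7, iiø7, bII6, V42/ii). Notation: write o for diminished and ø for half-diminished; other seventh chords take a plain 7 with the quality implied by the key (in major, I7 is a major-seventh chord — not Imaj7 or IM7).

viiø43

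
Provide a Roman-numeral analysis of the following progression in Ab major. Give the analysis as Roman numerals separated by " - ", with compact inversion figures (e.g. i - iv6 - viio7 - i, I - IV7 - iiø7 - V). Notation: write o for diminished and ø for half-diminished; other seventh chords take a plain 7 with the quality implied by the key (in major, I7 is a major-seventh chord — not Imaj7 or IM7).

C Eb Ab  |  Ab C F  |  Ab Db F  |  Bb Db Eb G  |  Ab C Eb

C-Eb-Ab: major triad on Ab = scale degree 1 → I6.
Ab-C-F: minor triad on F = scale degree 6 → vi6.
Ab-Db-F: major triad on Db = scale degree 4 → IV64.
Bb-Db-Eb-G: dominant seventh chord on Eb = scale degree 5 → V43.
Ab-C-Eb: root Ab is the tonic; major triad there is I.

I6 - vi6 - IV64 - V43 - I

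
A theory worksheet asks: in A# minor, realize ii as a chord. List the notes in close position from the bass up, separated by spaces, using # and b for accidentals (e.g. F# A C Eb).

Scale degree 2 in A# minor is B#; here the chord built on it is altered to a minor triad. ii is the minor supertonic, borrowed from the parallel major (the Dorian ii).
So the chord is B#-D#-F##, a minor triad.

B# D# F##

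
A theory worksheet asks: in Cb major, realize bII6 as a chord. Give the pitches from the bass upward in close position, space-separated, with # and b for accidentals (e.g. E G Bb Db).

Fb Abb Dbb

bII6 is the Neapolitan sixth — a major triad on the lowered second degree, here in its customary first inversion. In Cb major that root is Dbb.
So the chord is Dbb-Fb-Abb.
The figured bass 6 indicates first inversion, placing the third (Fb) in the bass: Fb-Abb-Dbb.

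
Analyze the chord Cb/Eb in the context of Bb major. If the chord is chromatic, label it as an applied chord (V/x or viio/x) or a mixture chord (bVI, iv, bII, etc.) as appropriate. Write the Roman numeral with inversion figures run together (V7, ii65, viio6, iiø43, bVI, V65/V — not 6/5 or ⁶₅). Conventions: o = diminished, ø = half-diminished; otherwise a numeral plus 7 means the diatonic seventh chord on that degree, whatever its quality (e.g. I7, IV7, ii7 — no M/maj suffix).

bII6

Stacked in thirds the chord is Cb-Eb-Gb: a major triad on Cb.
Cb is the lowered second degree of Bb major (diatonic 2 would be C). This is the Neapolitan sixth — a major triad on the lowered second degree, here in its customary first inversion.
With Eb in the bass the chord is in first inversion, so the figured bass is 6.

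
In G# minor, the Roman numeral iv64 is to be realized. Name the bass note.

iv in G# minor has root C#; the chord is C#-E-G#.
The figure 64 means second inversion — the fifth is in the bass.

G#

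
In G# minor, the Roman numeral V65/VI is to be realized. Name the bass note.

The applied chord V65/VI is rooted on B: B-D#-F#-A.
The figure 65 means first inversion — the third is in the bass.

D#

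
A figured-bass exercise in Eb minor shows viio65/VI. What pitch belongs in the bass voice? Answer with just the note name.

Db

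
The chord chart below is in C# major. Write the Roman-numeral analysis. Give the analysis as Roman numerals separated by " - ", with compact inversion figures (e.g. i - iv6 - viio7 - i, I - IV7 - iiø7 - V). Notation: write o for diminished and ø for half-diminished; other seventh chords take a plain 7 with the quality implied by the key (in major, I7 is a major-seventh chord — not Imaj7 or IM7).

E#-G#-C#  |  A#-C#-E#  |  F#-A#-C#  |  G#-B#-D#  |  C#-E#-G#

I6 - vi - IV - V - I

E#-G#-C#: major triad on C# = scale degree 1 → I6.
A#-C#-E#: minor triad on A# = scale degree 6 → vi.
F#-A#-C#: major triad on F# = scale degree 4 → IV.
G#-B#-D#: root G# is the dominant; major triad there is V.
C#-E#-G#: major triad on C# = scale degree 1 → I.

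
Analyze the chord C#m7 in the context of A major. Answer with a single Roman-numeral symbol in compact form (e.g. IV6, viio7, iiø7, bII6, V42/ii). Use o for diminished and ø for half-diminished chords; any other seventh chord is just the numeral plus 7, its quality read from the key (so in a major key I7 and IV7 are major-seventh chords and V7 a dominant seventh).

iii7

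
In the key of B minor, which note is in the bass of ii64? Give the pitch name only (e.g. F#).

G#

ii in B minor has root C#; the chord is C#-E-G#.
The figure 64 means second inversion — the fifth is in the bass.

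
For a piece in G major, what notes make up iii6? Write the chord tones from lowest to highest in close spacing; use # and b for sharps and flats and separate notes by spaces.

D F# B

The numeral's case and figure indicate a minor triad. In G major its root, scale degree 3, is B.
Stacking thirds from B gives B-D-F#.
With the 6 figure the chord is in first inversion; from the bass D upward in close position it reads D-F#-B.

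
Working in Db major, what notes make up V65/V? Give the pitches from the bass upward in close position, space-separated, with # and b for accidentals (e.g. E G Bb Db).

G Bb Db Eb

V65/V is a secondary dominant — the dominant seventh of V. V in Db major is Ab, so the applied chord's root is Eb, a perfect fifth above.
Building a dominant seventh chord on Eb gives Eb-G-Bb-Db.
With the 65 figure the chord is in first inversion; from the bass G upward in close position it reads G-Bb-Db-Eb.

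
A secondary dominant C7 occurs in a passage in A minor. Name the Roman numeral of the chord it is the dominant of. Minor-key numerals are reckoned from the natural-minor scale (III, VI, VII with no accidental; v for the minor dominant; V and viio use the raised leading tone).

VI

The chord is a dominant seventh chord on C.
A dominant resolves down a perfect fifth: C → F. In A minor, F is scale degree 6, i.e. VI.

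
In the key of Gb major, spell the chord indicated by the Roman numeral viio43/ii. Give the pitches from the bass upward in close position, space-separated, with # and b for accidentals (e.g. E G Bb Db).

viio43/ii is a secondary leading-tone chord. The target ii is Ab in Gb major; the applied chord is rooted a semitone below, on G.
Building a fully diminished seventh chord on G gives G-Bb-Db-Fb.
With the 43 figure the chord is in second inversion; from the bass Db upward in close position it reads Db-Fb-G-Bb.

Db Fb G Bb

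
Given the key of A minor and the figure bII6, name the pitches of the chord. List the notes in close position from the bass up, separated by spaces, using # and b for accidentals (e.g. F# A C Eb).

Scale degree 2 in A minor is B; lowering it a half step gives Bb. bII6 is the Neapolitan sixth — a major triad on the lowered second degree, here in its customary first inversion.
So the chord is Bb-D-F.
The figured bass 6 indicates first inversion, placing the third (D) in the bass: D-F-Bb.

D F Bb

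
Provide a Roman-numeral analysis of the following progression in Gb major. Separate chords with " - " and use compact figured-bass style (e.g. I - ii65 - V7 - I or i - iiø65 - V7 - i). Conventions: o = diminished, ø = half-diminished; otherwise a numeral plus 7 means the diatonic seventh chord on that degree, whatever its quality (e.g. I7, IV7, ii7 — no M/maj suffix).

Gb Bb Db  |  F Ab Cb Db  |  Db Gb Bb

Gb-Bb-Db has root Gb, degree 1 in Gb major, so I.
F-Ab-Cb-Db: dominant seventh chord on Db = scale degree 5 → V65.
Db-Gb-Bb: major triad on Gb = scale degree 1 → I64.

I - V65 - I64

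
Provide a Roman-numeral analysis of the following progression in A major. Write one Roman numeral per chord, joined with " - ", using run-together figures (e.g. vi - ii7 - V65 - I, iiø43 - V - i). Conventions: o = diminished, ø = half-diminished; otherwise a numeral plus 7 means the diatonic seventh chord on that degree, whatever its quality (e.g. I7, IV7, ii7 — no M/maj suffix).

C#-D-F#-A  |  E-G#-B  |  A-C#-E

IV42 - V - I

C#-D-F#-A has root D, degree 4 in A major, so IV42.
E-G#-B: root E is the dominant; major triad there is V.
A-C#-E has root A, degree 1 in A major, so I.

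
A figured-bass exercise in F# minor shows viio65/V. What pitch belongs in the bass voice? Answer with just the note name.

D#

The applied chord viio65/V is rooted on B#: B#-D#-F#-A.
The figure 65 means first inversion — the third is in the bass.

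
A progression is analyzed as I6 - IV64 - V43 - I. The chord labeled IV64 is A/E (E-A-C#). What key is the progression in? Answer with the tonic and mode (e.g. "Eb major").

The chord A/E is a major triad rooted on A; its label is IV64.
Counting down 3 scale steps from A places the tonic on E; a major triad on degree 4 is diatonic only in major.

E major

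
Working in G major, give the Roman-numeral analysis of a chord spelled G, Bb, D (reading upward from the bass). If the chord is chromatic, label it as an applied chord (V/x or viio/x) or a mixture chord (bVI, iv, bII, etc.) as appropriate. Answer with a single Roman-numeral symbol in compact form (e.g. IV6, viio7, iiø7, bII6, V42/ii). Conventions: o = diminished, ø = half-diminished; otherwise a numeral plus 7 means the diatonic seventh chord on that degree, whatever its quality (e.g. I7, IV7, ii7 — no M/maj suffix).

The pitches G-Bb-D form a minor triad rooted on G.
G is the first degree of G major. This is the minor tonic, borrowed from the parallel minor.

i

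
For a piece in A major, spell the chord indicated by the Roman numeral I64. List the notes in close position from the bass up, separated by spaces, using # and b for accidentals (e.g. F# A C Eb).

E A C#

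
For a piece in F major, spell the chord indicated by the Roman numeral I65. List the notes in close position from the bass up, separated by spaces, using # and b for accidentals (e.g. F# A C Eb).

The numeral's case and figure indicate a major seventh chord. In F major its root, the first degree, is F.
Stacking thirds from F gives F-A-C-E.
The figured bass 65 indicates first inversion, placing the third (A) in the bass: A-C-E-F.

A C E F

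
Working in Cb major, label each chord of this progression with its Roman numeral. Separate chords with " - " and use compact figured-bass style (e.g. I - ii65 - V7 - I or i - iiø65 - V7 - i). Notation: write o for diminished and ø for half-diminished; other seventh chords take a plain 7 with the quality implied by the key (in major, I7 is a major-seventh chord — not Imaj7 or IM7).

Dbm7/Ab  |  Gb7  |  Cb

ii43 - V7 - I

Dbm7/Ab has root Db, degree 2 in Cb major, so ii43.
Gb7 has root Gb, degree 5 in Cb major, so V7.
Cb has root Cb, degree 1 in Cb major, so I.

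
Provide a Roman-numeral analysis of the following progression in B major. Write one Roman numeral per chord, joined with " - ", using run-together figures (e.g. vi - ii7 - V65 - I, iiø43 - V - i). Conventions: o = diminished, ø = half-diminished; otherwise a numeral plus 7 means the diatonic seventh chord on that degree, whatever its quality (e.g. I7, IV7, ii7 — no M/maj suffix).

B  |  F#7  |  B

I - V7 - I

B: major triad on B = scale degree 1 → I.
F#7: dominant seventh chord on F# = scale degree 5 → V7.
B has root B, degree 1 in B major, so I.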